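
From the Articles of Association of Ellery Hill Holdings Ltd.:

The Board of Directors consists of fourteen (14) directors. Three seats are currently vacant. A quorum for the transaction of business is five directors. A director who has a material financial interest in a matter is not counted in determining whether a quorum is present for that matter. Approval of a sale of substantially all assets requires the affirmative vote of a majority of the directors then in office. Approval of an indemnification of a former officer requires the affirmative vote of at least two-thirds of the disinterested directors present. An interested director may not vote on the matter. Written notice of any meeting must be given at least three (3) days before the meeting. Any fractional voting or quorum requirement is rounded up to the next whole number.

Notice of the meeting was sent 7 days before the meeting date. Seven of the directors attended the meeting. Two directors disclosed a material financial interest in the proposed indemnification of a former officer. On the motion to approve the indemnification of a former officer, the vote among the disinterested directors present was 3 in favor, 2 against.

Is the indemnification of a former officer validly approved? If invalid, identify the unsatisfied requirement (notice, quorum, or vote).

Invalid — vote requirement not satisfied.

Notice: 7 days given; 3 required (7 ≥ 3). Satisfied.
Quorum: 7 present, but the 2 interested directors do not count, leaving 5. Quorum is 5. Satisfied.
Vote: the indemnification of a former officer requires two-thirds of the disinterested directors present (7 − 2 = 5). 2/3 of 5 = 3.33, rounded up to 4, so 4 affirmative votes are needed; 3 voted in favor. Not satisfied.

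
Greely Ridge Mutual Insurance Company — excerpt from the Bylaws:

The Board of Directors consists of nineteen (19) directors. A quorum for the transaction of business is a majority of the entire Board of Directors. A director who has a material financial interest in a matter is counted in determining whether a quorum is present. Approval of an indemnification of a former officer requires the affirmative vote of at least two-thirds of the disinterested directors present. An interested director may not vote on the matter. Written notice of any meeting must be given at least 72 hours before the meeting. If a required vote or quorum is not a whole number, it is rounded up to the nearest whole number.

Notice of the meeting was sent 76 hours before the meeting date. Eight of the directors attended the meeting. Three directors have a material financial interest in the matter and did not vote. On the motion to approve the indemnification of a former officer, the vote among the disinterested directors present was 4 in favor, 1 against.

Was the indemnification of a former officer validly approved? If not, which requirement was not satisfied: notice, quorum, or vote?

Invalid — quorum requirement not satisfied.

Notice: 76 hours given; 72 required (76 ≥ 72). Satisfied.
Quorum: 8 present (interested directors count toward quorum); quorum is 10. Not satisfied.
Vote: the indemnification of a former officer requires two-thirds of the disinterested directors present (8 − 3 = 5). 2/3 of 5 = 3.33, rounded up to 4, so 4 affirmative votes are needed; 4 voted in favor. Satisfied. (Moot — without a quorum no business can be validly transacted.)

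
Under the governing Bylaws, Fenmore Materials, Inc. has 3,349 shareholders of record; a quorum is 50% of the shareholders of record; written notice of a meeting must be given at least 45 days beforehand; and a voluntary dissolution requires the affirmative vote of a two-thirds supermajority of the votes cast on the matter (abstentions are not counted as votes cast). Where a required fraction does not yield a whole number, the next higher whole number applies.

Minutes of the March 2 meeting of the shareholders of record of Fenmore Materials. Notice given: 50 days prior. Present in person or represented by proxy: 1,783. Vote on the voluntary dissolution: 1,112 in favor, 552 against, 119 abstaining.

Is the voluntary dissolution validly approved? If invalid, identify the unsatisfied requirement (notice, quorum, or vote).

Notice: 50 days given; 45 required. Satisfied.
Quorum: 50% of 3,349 = 1,674.50, rounded up to 1,675; 1,783 present. Satisfied.
Vote: requires two-thirds of the votes cast (1,783 − 119 abstaining = 1,664); 2/3 of 1664 = 1109.33, rounded up to 1110, so 1,110 needed; 1,112 in favor. Satisfied.

Valid — all requirements satisfied.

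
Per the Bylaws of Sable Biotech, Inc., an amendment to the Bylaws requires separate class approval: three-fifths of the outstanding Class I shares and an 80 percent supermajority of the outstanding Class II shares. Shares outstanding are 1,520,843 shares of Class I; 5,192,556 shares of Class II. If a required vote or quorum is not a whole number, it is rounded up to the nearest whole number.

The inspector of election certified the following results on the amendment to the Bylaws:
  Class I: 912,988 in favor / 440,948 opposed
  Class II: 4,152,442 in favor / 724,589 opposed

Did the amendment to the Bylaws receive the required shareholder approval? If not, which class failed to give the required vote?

Not approved — the Class II shares did not give the required vote.

Class I: 3/5 of 1520843 = 912505.80, rounded up to 912506; 912,506 required, 912,988 in favor — approved.
Class II: 4/5 of 5192556 = 4154044.80, rounded up to 4154045; 4,154,045 required, 4,152,442 in favor — not approved.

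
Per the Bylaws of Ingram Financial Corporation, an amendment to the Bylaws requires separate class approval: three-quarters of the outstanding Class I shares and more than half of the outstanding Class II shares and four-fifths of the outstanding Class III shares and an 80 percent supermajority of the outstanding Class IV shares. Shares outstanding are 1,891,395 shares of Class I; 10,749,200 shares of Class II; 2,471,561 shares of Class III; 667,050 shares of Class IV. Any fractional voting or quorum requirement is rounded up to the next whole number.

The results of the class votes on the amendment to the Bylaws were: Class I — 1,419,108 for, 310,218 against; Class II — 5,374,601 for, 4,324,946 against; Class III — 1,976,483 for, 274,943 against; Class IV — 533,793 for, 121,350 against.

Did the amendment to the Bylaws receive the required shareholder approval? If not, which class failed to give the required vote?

Class I: 3/4 of 1891395 = 1418546.25, rounded up to 1418547; 1,418,547 required, 1,419,108 in favor — approved.
Class II: a majority of 10749200 is 5374601; 5,374,601 required, 5,374,601 in favor — approved.
Class III: 4/5 of 2471561 = 1977248.80, rounded up to 1977249; 1,977,249 required, 1,976,483 in favor — not approved.
Class IV: 4/5 of 667050 = 533640; 533,640 required, 533,793 in favor — approved.

Not approved — the Class III shares did not give the required vote.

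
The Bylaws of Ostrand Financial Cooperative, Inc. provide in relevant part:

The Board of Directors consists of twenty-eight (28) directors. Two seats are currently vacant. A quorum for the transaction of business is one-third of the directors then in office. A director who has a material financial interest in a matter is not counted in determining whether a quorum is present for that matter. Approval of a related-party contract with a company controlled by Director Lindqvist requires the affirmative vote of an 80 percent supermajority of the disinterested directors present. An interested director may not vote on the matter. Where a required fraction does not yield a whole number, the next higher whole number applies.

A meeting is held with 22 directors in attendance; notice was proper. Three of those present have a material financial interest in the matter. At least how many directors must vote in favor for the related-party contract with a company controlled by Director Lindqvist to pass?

The related-party contract with a company controlled by Director Lindqvist requires four-fifths of the disinterested directors present (22 − 3 = 19).
4/5 of 19 = 15.20, rounded up to 16.

16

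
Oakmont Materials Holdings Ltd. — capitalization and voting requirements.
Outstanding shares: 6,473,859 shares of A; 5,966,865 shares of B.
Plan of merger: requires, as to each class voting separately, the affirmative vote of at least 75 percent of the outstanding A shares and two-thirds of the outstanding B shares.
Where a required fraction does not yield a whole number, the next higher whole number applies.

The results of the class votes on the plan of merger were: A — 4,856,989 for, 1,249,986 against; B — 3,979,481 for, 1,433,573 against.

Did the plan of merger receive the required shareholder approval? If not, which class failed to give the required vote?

A: 3/4 of 6473859 = 4855394.25, rounded up to 4855395; 4,855,395 required, 4,856,989 in favor — approved.
B: 2/3 of 5966865 = 3977910; 3,977,910 required, 3,979,481 in favor — approved.

Approved — every class gave the required vote.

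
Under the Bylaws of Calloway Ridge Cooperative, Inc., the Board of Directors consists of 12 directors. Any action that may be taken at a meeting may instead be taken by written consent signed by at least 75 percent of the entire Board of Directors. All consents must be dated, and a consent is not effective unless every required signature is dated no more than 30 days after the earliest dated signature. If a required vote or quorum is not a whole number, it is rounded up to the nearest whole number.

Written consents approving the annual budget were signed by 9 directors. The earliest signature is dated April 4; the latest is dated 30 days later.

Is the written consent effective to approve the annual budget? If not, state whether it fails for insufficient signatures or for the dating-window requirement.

Signatures required: at least 75 percent of 12 — 3/4 of 12 = 9, so 9 needed; 9 signed. Sufficient.
Dating window: the latest signature is 30 days after the earliest; the limit is 30 days. Within the window.

Effective — both the signature and dating-window requirements are satisfied.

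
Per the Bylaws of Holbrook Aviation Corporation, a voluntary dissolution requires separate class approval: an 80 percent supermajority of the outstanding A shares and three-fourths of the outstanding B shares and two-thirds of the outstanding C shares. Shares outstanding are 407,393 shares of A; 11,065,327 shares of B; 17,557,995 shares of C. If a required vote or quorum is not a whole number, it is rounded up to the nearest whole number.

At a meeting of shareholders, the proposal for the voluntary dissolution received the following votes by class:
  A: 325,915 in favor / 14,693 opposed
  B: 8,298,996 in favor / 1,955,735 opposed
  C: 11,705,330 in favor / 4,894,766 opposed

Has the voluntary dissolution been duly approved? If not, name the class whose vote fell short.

Approved — every class gave the required vote.

A: 4/5 of 407393 = 325914.40, rounded up to 325915; 325,915 required, 325,915 in favor — approved.
B: 3/4 of 11065327 = 8298995.25, rounded up to 8298996; 8,298,996 required, 8,298,996 in favor — approved.
C: 2/3 of 17557995 = 11705330; 11,705,330 required, 11,705,330 in favor — approved.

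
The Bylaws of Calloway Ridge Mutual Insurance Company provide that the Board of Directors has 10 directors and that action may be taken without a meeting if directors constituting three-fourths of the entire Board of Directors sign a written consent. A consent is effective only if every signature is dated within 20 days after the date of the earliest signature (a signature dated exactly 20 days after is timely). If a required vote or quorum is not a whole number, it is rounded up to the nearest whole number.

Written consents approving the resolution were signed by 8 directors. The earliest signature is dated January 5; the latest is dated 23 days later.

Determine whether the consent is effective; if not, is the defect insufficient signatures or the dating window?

Not effective — dating-window requirement not satisfied.

Signatures required: three-fourths of 10 — 3/4 of 10 = 7.50, rounded up to 8, so 8 needed; 8 signed. Sufficient.
Dating window: the latest signature is 23 days after the earliest; the limit is 20 days. Outside the window.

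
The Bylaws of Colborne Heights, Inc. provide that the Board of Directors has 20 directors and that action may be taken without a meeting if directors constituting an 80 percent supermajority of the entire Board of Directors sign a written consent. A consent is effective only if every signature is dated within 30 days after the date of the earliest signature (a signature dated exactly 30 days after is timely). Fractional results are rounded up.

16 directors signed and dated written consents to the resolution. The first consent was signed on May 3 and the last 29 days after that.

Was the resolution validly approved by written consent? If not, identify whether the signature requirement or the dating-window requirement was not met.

Signatures required: an 80 percent supermajority of 20 — 4/5 of 20 = 16, so 16 needed; 16 signed. Sufficient.
Dating window: the latest signature is 29 days after the earliest; the limit is 30 days. Within the window.

Effective — both the signature and dating-window requirements are satisfied.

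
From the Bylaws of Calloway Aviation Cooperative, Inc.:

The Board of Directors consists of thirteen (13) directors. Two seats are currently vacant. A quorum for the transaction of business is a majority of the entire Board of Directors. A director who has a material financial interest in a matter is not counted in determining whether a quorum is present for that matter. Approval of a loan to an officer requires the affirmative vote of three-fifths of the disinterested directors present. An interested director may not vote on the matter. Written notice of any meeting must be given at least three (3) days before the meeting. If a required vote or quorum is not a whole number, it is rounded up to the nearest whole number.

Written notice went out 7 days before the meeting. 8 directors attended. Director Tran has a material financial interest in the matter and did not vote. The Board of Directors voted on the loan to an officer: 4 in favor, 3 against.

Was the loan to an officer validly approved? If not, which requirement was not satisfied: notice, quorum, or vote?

Notice: 7 days given; 3 required (7 ≥ 3). Satisfied.
Quorum: 8 present, but the 1 interested director does not count, leaving 7. Quorum is 7. Satisfied.
Vote: the loan to an officer requires three-fifths of the disinterested directors present (8 − 1 = 7). 3/5 of 7 = 4.20, rounded up to 5, so 5 affirmative votes are needed; 4 voted in favor. Not satisfied.

Invalid — vote requirement not satisfied.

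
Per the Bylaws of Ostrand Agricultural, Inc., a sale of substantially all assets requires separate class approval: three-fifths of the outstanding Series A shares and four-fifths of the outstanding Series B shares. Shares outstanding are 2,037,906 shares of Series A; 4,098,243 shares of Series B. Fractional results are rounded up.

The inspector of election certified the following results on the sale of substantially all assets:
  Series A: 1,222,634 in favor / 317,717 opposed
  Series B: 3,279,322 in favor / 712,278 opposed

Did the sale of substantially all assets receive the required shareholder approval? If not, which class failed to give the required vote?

Not approved — the Series A shares did not give the required vote.

Series A: 3/5 of 2037906 = 1222743.60, rounded up to 1222744; 1,222,744 required, 1,222,634 in favor — not approved.
Series B: 4/5 of 4098243 = 3278594.40, rounded up to 3278595; 3,278,595 required, 3,279,322 in favor — approved.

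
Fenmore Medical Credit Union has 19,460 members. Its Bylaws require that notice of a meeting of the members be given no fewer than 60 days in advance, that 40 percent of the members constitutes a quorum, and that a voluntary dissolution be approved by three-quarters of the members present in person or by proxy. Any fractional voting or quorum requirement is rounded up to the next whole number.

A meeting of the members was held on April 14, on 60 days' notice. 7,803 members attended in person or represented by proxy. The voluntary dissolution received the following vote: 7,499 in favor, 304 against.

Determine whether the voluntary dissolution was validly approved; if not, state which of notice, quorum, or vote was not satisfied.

Valid — all requirements satisfied.

Notice: 60 days given; 60 required. Satisfied.
Quorum: 40% of 19,460 = 7,784; 7,803 present. Satisfied.
Vote: requires three-fourths of those present (7,803); 3/4 of 7803 = 5852.25, rounded up to 5853, so 5,853 needed; 7,499 in favor. Satisfied.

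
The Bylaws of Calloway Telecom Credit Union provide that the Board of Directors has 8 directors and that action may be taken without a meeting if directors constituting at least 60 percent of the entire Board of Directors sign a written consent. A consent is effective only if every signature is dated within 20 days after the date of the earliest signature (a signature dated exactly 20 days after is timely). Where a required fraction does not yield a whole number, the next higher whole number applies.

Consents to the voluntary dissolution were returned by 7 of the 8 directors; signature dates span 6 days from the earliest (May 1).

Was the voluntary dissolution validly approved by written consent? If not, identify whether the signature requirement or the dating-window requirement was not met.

Effective — both the signature and dating-window requirements are satisfied.

Signatures required: at least 60 percent of 8 — 3/5 of 8 = 4.80, rounded up to 5, so 5 needed; 7 signed. Sufficient.
Dating window: the latest signature is 6 days after the earliest; the limit is 20 days. Within the window.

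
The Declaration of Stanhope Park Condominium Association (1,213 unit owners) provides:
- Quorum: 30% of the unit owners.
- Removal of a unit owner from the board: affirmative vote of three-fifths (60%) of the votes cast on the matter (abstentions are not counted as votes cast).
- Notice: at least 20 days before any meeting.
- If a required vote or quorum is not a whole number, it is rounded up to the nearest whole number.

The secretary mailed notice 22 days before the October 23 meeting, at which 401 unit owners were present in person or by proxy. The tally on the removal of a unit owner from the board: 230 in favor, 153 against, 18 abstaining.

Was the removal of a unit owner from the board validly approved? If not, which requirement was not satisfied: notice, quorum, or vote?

Notice: 22 days given; 20 required. Satisfied.
Quorum: 30% of 1,213 = 363.90, rounded up to 364; 401 present. Satisfied.
Vote: requires three-fifths of the votes cast (401 − 18 abstaining = 383); 3/5 of 383 = 229.80, rounded up to 230, so 230 needed; 230 in favor. Satisfied.

Valid — all requirements satisfied.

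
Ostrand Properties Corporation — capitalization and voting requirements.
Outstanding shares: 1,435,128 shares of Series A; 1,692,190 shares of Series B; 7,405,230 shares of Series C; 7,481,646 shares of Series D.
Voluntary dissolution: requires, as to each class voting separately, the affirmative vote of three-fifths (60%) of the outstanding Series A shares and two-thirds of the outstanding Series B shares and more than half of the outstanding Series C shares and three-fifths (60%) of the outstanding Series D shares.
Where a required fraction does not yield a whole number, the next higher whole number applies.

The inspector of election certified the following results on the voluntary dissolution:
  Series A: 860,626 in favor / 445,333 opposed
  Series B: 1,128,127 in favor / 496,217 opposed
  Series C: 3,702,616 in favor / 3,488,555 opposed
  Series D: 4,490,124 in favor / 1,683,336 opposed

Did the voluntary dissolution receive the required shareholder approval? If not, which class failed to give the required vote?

Series A: 3/5 of 1435128 = 861076.80, rounded up to 861077; 861,077 required, 860,626 in favor — not approved.
Series B: 2/3 of 1692190 = 1128126.67, rounded up to 1128127; 1,128,127 required, 1,128,127 in favor — approved.
Series C: a majority of 7405230 is 3702616; 3,702,616 required, 3,702,616 in favor — approved.
Series D: 3/5 of 7481646 = 4488987.60, rounded up to 4488988; 4,488,988 required, 4,490,124 in favor — approved.

Not approved — the Series A shares did not give the required vote.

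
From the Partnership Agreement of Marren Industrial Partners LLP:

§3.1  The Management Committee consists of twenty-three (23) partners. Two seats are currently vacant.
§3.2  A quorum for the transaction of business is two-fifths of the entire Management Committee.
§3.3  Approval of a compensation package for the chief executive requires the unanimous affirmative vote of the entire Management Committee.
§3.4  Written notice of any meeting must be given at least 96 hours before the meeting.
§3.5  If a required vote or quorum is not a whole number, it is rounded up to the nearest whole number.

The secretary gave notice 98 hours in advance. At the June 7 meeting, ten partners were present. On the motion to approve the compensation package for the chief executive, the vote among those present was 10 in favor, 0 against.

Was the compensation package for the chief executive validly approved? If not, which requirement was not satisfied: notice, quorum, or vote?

Notice: 98 hours given; 96 required (98 ≥ 96). Satisfied.
Quorum: 10 present; quorum is 10. Satisfied.
Vote: the compensation package for the chief executive requires the unanimous vote of the entire Management Committee (23). Unanimous means all 23, so 23 affirmative votes are needed; 10 voted in favor. Not satisfied.

Invalid — vote requirement not satisfied.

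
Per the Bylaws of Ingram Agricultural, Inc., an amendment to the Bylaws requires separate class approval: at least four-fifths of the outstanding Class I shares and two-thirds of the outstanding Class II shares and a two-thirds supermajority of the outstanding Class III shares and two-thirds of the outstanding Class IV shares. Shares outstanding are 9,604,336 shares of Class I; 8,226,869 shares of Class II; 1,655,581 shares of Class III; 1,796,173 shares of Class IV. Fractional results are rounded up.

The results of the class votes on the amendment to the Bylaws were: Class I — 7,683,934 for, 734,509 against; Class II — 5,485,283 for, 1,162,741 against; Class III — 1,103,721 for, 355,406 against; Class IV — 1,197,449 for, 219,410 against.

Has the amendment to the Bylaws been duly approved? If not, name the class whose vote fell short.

Approved — every class gave the required vote.

Class I: 4/5 of 9604336 = 7683468.80, rounded up to 7683469; 7,683,469 required, 7,683,934 in favor — approved.
Class II: 2/3 of 8226869 = 5484579.33, rounded up to 5484580; 5,484,580 required, 5,485,283 in favor — approved.
Class III: 2/3 of 1655581 = 1103720.67, rounded up to 1103721; 1,103,721 required, 1,103,721 in favor — approved.
Class IV: 2/3 of 1796173 = 1197448.67, rounded up to 1197449; 1,197,449 required, 1,197,449 in favor — approved.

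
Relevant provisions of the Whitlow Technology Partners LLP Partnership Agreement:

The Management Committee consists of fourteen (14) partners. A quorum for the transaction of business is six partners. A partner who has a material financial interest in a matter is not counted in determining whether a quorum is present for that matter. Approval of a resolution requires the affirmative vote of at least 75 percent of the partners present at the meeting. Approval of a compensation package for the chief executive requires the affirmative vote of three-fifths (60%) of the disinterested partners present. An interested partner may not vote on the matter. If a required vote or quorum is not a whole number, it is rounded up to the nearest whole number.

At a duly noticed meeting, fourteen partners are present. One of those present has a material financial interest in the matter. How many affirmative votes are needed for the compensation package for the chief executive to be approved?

The compensation package for the chief executive requires three-fifths of the disinterested partners present (14 − 1 = 13).
3/5 of 13 = 7.80, rounded up to 8.

8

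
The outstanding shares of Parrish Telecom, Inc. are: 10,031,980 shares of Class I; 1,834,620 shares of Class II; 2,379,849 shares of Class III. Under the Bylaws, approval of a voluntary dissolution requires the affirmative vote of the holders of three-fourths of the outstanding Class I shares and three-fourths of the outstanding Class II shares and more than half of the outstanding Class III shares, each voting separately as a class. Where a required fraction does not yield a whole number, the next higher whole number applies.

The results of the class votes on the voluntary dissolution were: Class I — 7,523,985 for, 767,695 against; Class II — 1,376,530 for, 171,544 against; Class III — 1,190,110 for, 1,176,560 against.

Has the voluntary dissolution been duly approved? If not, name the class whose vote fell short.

Class I: 3/4 of 10031980 = 7523985; 7,523,985 required, 7,523,985 in favor — approved.
Class II: 3/4 of 1834620 = 1375965; 1,375,965 required, 1,376,530 in favor — approved.
Class III: a majority of 2379849 is 1189925; 1,189,925 required, 1,190,110 in favor — approved.

Approved — every class gave the required vote.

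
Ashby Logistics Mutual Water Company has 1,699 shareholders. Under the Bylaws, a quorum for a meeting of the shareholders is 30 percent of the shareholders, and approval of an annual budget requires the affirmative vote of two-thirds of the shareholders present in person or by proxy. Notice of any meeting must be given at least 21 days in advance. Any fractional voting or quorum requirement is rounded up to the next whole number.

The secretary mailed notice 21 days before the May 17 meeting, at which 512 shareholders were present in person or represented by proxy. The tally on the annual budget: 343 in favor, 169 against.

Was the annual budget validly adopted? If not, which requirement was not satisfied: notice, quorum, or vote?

Valid — all requirements satisfied.

Notice: 21 days given; 21 required. Satisfied.
Quorum: 30% of 1,699 = 509.70, rounded up to 510; 512 present. Satisfied.
Vote: requires two-thirds of those present (512); 2/3 of 512 = 341.33, rounded up to 342, so 342 needed; 343 in favor. Satisfied.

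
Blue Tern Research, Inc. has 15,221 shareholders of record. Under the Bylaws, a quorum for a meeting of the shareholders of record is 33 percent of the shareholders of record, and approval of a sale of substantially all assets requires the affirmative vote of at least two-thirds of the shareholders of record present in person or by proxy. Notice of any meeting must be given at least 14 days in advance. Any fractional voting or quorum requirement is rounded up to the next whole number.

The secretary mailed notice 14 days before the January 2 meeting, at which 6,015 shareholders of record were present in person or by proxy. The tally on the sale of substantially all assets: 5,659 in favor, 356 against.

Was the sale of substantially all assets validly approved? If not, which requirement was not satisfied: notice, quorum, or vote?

Valid — all requirements satisfied.

Notice: 14 days given; 14 required. Satisfied.
Quorum: 33% of 15,221 = 5,022.93, rounded up to 5,023; 6,015 present. Satisfied.
Vote: requires two-thirds of those present (6,015); 2/3 of 6015 = 4010, so 4,010 needed; 5,659 in favor. Satisfied.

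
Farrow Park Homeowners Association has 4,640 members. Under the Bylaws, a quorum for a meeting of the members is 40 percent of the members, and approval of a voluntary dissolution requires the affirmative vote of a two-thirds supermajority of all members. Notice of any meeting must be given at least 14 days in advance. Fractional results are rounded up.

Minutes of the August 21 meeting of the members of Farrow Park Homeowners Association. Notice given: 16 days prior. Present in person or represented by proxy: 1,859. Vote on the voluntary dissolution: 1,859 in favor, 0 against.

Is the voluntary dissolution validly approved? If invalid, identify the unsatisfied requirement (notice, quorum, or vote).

Invalid — vote requirement not satisfied.

Notice: 16 days given; 14 required. Satisfied.
Quorum: 40% of 4,640 = 1,856; 1,859 present. Satisfied.
Vote: requires two-thirds of all members (4,640); 2/3 of 4640 = 3093.33, rounded up to 3094, so 3,094 needed; 1,859 in favor. Not satisfied.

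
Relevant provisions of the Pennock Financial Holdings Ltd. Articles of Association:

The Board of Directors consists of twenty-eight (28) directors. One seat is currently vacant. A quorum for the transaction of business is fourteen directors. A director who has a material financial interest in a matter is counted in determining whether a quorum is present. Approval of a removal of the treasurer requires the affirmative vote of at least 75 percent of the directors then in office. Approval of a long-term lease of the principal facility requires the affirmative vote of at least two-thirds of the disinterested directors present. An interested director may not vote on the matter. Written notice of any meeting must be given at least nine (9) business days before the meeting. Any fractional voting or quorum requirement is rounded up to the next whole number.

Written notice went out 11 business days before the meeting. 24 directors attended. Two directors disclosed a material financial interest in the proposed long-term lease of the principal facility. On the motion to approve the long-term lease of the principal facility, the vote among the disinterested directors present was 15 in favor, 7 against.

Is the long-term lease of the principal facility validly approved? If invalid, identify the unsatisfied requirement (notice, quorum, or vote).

Notice: 11 business days given; 9 required (11 ≥ 9). Satisfied.
Quorum: 24 present (interested directors count toward quorum); quorum is 14. Satisfied.
Vote: the long-term lease of the principal facility requires two-thirds of the disinterested directors present (24 − 2 = 22). 2/3 of 22 = 14.67, rounded up to 15, so 15 affirmative votes are needed; 15 voted in favor. Satisfied.

Valid — all requirements satisfied.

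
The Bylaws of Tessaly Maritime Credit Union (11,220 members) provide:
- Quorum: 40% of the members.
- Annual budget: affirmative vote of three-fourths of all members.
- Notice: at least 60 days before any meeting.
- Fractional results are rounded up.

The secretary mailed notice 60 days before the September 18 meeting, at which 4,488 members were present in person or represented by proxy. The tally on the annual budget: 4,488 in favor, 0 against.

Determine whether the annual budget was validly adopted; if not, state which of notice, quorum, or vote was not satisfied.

Invalid — vote requirement not satisfied.

Notice: 60 days given; 60 required. Satisfied.
Quorum: 40% of 11,220 = 4,488; 4,488 present. Satisfied.
Vote: requires three-fourths of all members (11,220); 3/4 of 11220 = 8415, so 8,415 needed; 4,488 in favor. Not satisfied.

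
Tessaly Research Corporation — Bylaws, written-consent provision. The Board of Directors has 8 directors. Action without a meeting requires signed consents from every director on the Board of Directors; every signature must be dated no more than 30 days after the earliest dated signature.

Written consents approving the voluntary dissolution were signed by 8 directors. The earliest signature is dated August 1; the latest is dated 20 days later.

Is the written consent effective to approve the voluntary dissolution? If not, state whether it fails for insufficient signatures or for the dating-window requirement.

Signatures required: every one of 8 — unanimous means all 8, so 8 needed; 8 signed. Sufficient.
Dating window: the latest signature is 20 days after the earliest; the limit is 30 days. Within the window.

Effective — both the signature and dating-window requirements are satisfied.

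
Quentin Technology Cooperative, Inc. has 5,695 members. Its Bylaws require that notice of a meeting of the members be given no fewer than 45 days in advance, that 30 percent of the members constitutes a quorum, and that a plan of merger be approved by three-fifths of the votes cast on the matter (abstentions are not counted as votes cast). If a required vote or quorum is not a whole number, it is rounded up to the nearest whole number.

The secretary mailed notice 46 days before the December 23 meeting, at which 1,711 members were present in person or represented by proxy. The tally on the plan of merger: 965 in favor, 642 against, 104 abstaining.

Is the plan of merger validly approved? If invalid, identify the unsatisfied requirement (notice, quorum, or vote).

Valid — all requirements satisfied.

Notice: 46 days given; 45 required. Satisfied.
Quorum: 30% of 5,695 = 1,708.50, rounded up to 1,709; 1,711 present. Satisfied.
Vote: requires three-fifths of the votes cast (1,711 − 104 abstaining = 1,607); 3/5 of 1607 = 964.20, rounded up to 965, so 965 needed; 965 in favor. Satisfied.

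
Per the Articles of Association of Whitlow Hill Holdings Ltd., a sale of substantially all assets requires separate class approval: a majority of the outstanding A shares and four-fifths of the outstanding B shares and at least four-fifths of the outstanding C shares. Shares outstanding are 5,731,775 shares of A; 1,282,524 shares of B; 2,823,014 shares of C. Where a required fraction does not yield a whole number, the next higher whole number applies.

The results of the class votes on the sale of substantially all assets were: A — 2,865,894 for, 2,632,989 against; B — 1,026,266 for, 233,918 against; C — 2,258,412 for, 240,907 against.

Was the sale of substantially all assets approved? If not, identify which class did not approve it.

Approved — every class gave the required vote.

A: a majority of 5731775 is 2865888; 2,865,888 required, 2,865,894 in favor — approved.
B: 4/5 of 1282524 = 1026019.20, rounded up to 1026020; 1,026,020 required, 1,026,266 in favor — approved.
C: 4/5 of 2823014 = 2258411.20, rounded up to 2258412; 2,258,412 required, 2,258,412 in favor — approved.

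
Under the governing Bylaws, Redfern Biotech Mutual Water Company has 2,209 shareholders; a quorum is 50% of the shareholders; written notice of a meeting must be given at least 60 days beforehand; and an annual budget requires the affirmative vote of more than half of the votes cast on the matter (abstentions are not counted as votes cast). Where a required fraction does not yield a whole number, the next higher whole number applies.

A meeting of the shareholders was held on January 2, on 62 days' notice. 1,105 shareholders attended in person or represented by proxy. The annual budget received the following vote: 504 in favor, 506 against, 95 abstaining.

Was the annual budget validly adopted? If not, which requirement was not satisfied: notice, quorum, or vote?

Notice: 62 days given; 60 required. Satisfied.
Quorum: 50% of 2,209 = 1,104.50, rounded up to 1,105; 1,105 present. Satisfied.
Vote: requires a majority of the votes cast (1,105 − 95 abstaining = 1,010); a majority of 1010 is 506, so 506 needed; 504 in favor. Not satisfied.

Invalid — vote requirement not satisfied.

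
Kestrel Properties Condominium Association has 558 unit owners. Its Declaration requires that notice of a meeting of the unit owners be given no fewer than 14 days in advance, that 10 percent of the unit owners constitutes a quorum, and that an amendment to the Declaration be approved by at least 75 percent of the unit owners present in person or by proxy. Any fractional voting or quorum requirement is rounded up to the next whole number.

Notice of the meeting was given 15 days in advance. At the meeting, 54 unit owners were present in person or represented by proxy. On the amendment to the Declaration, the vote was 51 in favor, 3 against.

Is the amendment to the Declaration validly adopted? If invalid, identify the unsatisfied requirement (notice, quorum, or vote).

Invalid — quorum requirement not satisfied.

Notice: 15 days given; 14 required. Satisfied.
Quorum: 10% of 558 = 55.80, rounded up to 56; 54 present. Not satisfied.
Vote: requires three-fourths of those present (54); 3/4 of 54 = 40.50, rounded up to 41, so 41 needed; 51 in favor. Satisfied.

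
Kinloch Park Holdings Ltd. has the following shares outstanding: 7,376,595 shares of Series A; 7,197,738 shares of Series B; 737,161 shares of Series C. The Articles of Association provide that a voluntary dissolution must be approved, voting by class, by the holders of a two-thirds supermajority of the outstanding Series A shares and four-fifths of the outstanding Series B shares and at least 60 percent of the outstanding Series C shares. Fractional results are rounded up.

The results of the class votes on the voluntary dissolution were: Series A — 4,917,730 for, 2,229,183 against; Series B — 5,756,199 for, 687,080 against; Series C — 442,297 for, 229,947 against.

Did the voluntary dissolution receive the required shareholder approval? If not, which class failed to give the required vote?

Series A: 2/3 of 7376595 = 4917730; 4,917,730 required, 4,917,730 in favor — approved.
Series B: 4/5 of 7197738 = 5758190.40, rounded up to 5758191; 5,758,191 required, 5,756,199 in favor — not approved.
Series C: 3/5 of 737161 = 442296.60, rounded up to 442297; 442,297 required, 442,297 in favor — approved.

Not approved — the Series B shares did not give the required vote.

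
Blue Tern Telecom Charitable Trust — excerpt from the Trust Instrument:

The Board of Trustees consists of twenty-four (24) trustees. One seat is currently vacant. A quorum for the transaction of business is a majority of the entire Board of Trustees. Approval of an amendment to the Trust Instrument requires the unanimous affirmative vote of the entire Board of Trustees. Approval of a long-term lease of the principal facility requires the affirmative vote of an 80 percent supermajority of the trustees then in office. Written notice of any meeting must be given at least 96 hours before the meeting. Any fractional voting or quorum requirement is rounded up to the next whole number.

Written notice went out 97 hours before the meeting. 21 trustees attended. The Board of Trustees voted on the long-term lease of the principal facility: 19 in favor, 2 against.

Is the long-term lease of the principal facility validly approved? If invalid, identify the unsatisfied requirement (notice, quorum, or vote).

Valid — all requirements satisfied.

Notice: 97 hours given; 96 required (97 ≥ 96). Satisfied.
Quorum: 21 present; quorum is 13. Satisfied.
Vote: the long-term lease of the principal facility requires four-fifths of the trustees then in office (23). 4/5 of 23 = 18.40, rounded up to 19, so 19 affirmative votes are needed; 19 voted in favor. Satisfied.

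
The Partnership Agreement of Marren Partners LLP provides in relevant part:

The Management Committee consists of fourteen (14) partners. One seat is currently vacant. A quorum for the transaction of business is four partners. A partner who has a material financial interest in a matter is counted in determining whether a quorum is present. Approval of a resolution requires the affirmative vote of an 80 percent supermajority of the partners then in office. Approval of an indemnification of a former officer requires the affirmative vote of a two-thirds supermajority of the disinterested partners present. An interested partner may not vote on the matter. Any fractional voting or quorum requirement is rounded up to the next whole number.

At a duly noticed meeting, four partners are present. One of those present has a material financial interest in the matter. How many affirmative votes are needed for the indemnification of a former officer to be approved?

The indemnification of a former officer requires two-thirds of the disinterested partners present (4 − 1 = 3).
2/3 of 3 = 2.

2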